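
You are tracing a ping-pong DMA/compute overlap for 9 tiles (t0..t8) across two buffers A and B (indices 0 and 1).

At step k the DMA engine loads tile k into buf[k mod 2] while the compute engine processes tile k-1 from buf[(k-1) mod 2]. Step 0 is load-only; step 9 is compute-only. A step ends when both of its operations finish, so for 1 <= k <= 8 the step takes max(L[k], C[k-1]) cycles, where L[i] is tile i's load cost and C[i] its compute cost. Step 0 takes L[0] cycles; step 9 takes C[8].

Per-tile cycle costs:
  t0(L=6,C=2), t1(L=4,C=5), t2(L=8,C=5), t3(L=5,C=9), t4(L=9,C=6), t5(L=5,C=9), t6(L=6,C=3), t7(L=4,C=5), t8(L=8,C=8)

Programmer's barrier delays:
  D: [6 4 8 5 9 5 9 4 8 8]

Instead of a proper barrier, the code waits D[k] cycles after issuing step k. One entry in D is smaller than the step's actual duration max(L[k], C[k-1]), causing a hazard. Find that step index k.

hazard at step 5

[0] required=L[0]=6=6 vs D=6 ok
[1] required=max(L[1]=4,C[0]=2)=4 vs D=4 ok
[2] required=max(L[2]=8,C[1]=5)=8 vs D=8 ok
[3] required=max(L[3]=5,C[2]=5)=5 vs D=5 ok
[4] required=max(L[4]=9,C[3]=9)=9 vs D=9 ok
[5] required=max(L[5]=5,C[4]=6)=6 vs D=5 SHORT
[6] required=max(L[6]=6,C[5]=9)=9 vs D=9 ok
[7] required=max(L[7]=4,C[6]=3)=4 vs D=4 ok
[8] required=max(L[8]=8,C[7]=5)=8 vs D=8 ok
[9] required=C[8]=8=8 vs D=8 ok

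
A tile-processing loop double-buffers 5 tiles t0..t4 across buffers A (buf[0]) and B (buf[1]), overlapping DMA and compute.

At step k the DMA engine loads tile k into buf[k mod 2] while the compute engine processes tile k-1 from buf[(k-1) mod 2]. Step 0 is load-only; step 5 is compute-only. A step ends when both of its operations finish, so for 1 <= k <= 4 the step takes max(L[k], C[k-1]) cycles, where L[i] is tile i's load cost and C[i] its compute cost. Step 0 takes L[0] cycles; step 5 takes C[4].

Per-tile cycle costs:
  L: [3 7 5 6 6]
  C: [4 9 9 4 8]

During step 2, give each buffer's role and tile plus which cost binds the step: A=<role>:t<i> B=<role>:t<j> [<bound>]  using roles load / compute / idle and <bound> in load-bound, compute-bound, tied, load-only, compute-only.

step 0: L[0]=3 → dur=3, Σ=3 | A=load:t0 B=idle [load-only]
step 1: L[1]=7 C[0]=4 → dur=7, Σ=10 | A=compute:t0 B=load:t1 [load-bound]
step 2: L[2]=5 C[1]=9 → dur=9, Σ=19 | A=load:t2 B=compute:t1 [compute-bound]
step 3: L[3]=6 C[2]=9 → dur=9, Σ=28 | A=compute:t2 B=load:t3 [compute-bound]
step 4: L[4]=6 C[3]=4 → dur=6, Σ=34 | A=load:t4 B=compute:t3 [load-bound]
step 5: C[4]=8 → dur=8, Σ=42 | A=compute:t4 B=idle [compute-only]

step 2: A=load:t2 B=compute:t1 [compute-bound]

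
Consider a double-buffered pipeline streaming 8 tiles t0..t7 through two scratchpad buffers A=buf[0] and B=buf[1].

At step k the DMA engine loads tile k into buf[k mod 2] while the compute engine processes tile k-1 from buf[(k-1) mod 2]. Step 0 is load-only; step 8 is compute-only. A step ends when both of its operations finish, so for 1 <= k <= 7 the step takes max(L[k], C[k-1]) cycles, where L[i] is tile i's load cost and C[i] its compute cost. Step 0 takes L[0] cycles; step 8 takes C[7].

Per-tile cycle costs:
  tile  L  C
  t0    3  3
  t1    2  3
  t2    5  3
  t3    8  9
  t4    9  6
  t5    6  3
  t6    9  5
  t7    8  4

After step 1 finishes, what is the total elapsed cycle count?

step 0: L[0]=3 → dur=3, Σ=3 | A=load:t0 B=idle [load-only]
step 1: L[1]=2 C[0]=3 → dur=3, Σ=6 | A=compute:t0 B=load:t1 [compute-bound]
step 2: L[2]=5 C[1]=3 → dur=5, Σ=11 | A=load:t2 B=compute:t1 [load-bound]
step 3: L[3]=8 C[2]=3 → dur=8, Σ=19 | A=compute:t2 B=load:t3 [load-bound]
step 4: L[4]=9 C[3]=9 → dur=9, Σ=28 | A=load:t4 B=compute:t3 [tied]
step 5: L[5]=6 C[4]=6 → dur=6, Σ=34 | A=compute:t4 B=load:t5 [tied]
step 6: L[6]=9 C[5]=3 → dur=9, Σ=43 | A=load:t6 B=compute:t5 [load-bound]
step 7: L[7]=8 C[6]=5 → dur=8, Σ=51 | A=compute:t6 B=load:t7 [load-bound]
step 8: C[7]=4 → dur=4, Σ=55 | A=idle B=compute:t7 [compute-only]

end_cycle[1] = 6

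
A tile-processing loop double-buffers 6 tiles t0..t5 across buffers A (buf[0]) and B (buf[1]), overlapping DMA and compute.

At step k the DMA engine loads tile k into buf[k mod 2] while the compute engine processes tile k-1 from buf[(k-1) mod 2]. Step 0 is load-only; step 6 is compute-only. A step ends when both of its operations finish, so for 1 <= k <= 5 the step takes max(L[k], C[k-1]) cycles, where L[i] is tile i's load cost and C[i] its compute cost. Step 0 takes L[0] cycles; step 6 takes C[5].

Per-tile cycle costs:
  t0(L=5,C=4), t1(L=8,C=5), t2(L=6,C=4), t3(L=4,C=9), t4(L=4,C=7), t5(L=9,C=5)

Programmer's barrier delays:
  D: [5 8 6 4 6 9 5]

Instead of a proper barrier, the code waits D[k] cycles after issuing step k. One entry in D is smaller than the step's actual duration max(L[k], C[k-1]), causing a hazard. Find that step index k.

step 0: need L[0]=5 = 5; D[0]=5 ok
step 1: need max(L[1]=8,C[0]=4) = 8; D[1]=8 ok
step 2: need max(L[2]=6,C[1]=5) = 6; D[2]=6 ok
step 3: need max(L[3]=4,C[2]=4) = 4; D[3]=4 ok
step 4: need max(L[4]=4,C[3]=9) = 9; D[4]=6 SHORT
step 5: need max(L[5]=9,C[4]=7) = 9; D[5]=9 ok
step 6: need C[5]=5 = 5; D[6]=5 ok

hazard at step 4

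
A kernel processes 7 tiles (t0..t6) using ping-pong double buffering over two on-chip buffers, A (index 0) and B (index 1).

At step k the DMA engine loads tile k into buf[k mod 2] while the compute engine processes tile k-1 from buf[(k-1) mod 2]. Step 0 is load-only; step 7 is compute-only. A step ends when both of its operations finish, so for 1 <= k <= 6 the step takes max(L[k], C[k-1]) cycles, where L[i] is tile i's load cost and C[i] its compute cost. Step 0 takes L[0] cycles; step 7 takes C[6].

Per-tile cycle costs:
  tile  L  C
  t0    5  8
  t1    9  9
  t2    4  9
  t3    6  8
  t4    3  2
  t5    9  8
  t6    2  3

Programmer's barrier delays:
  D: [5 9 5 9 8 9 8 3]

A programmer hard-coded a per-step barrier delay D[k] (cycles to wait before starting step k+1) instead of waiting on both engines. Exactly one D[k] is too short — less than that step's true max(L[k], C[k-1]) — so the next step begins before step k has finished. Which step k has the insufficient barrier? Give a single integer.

k=0 barrier L[0]=5→5c, D[0]=5 ok
k=1 barrier max(L[1]=9,C[0]=8)→9c, D[1]=9 ok
k=2 barrier max(L[2]=4,C[1]=9)→9c, D[2]=5 SHORT
k=3 barrier max(L[3]=6,C[2]=9)→9c, D[3]=9 ok
k=4 barrier max(L[4]=3,C[3]=8)→8c, D[4]=8 ok
k=5 barrier max(L[5]=9,C[4]=2)→9c, D[5]=9 ok
k=6 barrier max(L[6]=2,C[5]=8)→8c, D[6]=8 ok
k=7 barrier C[6]=3→3c, D[7]=3 ok

hazard at step 2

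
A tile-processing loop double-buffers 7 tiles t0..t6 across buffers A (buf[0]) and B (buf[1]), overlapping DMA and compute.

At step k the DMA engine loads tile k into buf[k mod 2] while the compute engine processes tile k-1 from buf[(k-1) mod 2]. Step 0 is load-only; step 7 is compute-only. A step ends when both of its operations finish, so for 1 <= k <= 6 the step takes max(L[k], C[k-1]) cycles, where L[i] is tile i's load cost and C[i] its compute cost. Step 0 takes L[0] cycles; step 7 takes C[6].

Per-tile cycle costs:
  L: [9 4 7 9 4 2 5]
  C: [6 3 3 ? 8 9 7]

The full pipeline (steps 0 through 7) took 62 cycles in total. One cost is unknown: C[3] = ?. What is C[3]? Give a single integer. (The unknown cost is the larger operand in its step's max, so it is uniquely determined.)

C[3] = 7

step 0: dur = L[0]=9 = 9
step 1: dur = max(L[1]=4, C[0]=6) = 6
step 2: dur = max(L[2]=7, C[1]=3) = 7
step 3: dur = max(L[3]=9, C[2]=3) = 9
step 4: dur = max(L[4]=4, C[3]=?) = C[3]  (unknown; binding)
step 5: dur = max(L[5]=2, C[4]=8) = 8
step 6: dur = max(L[6]=5, C[5]=9) = 9
step 7: dur = C[6]=7 = 7
sum of known step durations = 55
dur[4] = total - known = 62 - 55 = 7
C[3] is the binding max in step 4, so C[3] = dur[4] = 7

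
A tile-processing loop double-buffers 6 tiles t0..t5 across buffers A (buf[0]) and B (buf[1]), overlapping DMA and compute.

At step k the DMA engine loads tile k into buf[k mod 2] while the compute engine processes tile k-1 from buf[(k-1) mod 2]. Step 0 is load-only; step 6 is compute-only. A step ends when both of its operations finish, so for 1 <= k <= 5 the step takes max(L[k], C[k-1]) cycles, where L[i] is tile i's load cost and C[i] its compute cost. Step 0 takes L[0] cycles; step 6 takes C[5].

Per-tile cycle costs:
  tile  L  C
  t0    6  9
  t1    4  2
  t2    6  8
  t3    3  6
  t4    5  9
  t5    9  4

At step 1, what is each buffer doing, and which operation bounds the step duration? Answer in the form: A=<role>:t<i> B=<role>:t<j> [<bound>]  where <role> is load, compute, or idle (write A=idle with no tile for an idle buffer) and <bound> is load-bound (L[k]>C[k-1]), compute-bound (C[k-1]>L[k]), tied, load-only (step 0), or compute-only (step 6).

k=0 load=t0/6c comp=- wait=6 total=6
k=1 load=t1/4c comp=t0/9c wait=9 total=15
k=2 load=t2/6c comp=t1/2c wait=6 total=21
k=3 load=t3/3c comp=t2/8c wait=8 total=29
k=4 load=t4/5c comp=t3/6c wait=6 total=35
k=5 load=t5/9c comp=t4/9c wait=9 total=44
k=6 load=- comp=t5/4c wait=4 total=48

step 1: A=compute:t0 B=load:t1 [compute-bound]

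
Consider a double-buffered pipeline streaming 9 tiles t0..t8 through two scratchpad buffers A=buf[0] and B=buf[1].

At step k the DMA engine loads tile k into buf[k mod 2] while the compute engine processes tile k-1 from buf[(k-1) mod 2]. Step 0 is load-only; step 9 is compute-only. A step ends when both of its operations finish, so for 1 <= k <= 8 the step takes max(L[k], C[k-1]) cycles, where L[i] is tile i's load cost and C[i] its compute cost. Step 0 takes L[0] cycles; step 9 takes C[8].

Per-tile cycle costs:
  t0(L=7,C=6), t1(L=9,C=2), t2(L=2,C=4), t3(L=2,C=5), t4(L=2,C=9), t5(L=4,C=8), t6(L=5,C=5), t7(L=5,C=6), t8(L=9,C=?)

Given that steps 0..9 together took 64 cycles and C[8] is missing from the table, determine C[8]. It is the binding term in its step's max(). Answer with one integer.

step 0 = dur = L[0]=7 = 7
step 1 = dur = max(L[1]=9, C[0]=6) = 9
step 2 = dur = max(L[2]=2, C[1]=2) = 2
step 3 = dur = max(L[3]=2, C[2]=4) = 4
step 4 = dur = max(L[4]=2, C[3]=5) = 5
step 5 = dur = max(L[5]=4, C[4]=9) = 9
step 6 = dur = max(L[6]=5, C[5]=8) = 8
step 7 = dur = max(L[7]=5, C[6]=5) = 5
step 8 = dur = max(L[8]=9, C[7]=6) = 9
step 9 = dur = C[8]=? = C[8]  (unknown; binding)
sum of known step durations = 58
dur[9] = total - known = 64 - 58 = 6
C[8] is the binding max in step 9, so C[8] = dur[9] = 6

C[8] = 6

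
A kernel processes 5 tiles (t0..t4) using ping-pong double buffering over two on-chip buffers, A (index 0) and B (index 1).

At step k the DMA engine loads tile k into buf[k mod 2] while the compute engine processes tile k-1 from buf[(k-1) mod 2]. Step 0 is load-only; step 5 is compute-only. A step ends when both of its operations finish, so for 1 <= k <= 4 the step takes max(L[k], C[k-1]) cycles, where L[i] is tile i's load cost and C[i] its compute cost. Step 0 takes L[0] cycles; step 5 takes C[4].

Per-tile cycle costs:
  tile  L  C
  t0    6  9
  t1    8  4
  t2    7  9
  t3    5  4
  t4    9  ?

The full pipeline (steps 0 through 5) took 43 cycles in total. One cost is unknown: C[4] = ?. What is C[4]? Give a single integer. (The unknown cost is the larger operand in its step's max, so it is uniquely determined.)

step 0 = dur = L[0]=6 = 6
step 1 = dur = max(L[1]=8, C[0]=9) = 9
step 2 = dur = max(L[2]=7, C[1]=4) = 7
step 3 = dur = max(L[3]=5, C[2]=9) = 9
step 4 = dur = max(L[4]=9, C[3]=4) = 9
step 5 = dur = C[4]=? = C[4]  (unknown; binding)
sum of known step durations = 40
dur[5] = total - known = 43 - 40 = 3
C[4] is the binding max in step 5, so C[4] = dur[5] = 3

C[4] = 3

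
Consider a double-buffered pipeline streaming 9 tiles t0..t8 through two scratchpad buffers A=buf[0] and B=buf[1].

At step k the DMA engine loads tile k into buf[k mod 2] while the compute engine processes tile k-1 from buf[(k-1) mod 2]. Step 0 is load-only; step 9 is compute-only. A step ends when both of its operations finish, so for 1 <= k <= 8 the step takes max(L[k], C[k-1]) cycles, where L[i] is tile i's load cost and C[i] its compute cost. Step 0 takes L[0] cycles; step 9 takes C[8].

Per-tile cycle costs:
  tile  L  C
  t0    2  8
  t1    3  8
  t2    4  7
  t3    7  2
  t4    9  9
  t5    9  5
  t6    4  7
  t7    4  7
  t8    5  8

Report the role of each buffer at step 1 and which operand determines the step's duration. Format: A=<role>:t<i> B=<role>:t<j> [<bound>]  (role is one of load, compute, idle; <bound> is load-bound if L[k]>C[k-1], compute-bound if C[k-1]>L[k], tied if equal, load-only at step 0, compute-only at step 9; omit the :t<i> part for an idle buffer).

k=0 load=t0/2c comp=- wait=2 total=2
k=1 load=t1/3c comp=t0/8c wait=8 total=10
k=2 load=t2/4c comp=t1/8c wait=8 total=18
k=3 load=t3/7c comp=t2/7c wait=7 total=25
k=4 load=t4/9c comp=t3/2c wait=9 total=34
k=5 load=t5/9c comp=t4/9c wait=9 total=43
k=6 load=t6/4c comp=t5/5c wait=5 total=48
k=7 load=t7/4c comp=t6/7c wait=7 total=55
k=8 load=t8/5c comp=t7/7c wait=7 total=62
k=9 load=- comp=t8/8c wait=8 total=70

step 1: A=compute:t0 B=load:t1 [compute-bound]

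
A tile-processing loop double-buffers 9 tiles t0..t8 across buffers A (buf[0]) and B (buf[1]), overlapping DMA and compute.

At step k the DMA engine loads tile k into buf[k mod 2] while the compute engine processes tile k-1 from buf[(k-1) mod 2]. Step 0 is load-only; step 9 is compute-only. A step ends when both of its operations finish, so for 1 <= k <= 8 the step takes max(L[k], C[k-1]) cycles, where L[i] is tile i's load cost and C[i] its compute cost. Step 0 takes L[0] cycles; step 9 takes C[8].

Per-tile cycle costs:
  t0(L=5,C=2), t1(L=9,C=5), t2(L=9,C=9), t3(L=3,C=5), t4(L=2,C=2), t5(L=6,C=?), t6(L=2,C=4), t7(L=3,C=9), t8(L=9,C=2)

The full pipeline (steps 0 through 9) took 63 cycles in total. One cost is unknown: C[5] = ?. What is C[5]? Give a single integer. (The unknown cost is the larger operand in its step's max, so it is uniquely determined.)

step 0 → dur = L[0]=5 = 5
step 1 → dur = max(L[1]=9, C[0]=2) = 9
step 2 → dur = max(L[2]=9, C[1]=5) = 9
step 3 → dur = max(L[3]=3, C[2]=9) = 9
step 4 → dur = max(L[4]=2, C[3]=5) = 5
step 5 → dur = max(L[5]=6, C[4]=2) = 6
step 6 → dur = max(L[6]=2, C[5]=?) = C[5]  (unknown; binding)
step 7 → dur = max(L[7]=3, C[6]=4) = 4
step 8 → dur = max(L[8]=9, C[7]=9) = 9
step 9 → dur = C[8]=2 = 2
sum of known step durations = 58
dur[6] = total - known = 63 - 58 = 5
C[5] is the binding max in step 6, so C[5] = dur[6] = 5

C[5] = 5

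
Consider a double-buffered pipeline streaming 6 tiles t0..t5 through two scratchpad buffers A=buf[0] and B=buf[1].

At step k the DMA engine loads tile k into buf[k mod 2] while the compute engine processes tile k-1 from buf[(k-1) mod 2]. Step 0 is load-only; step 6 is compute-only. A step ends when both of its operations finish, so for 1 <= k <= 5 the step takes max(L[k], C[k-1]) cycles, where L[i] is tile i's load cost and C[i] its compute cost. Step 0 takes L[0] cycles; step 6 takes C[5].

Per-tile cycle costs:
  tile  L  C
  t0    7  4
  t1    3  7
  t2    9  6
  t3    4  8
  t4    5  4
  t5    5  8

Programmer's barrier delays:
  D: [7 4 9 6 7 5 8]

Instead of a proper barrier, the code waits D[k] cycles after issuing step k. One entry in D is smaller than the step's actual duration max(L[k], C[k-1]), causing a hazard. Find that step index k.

hazard at step 4

k=0 barrier L[0]=7→7c, D[0]=7 ok
k=1 barrier max(L[1]=3,C[0]=4)→4c, D[1]=4 ok
k=2 barrier max(L[2]=9,C[1]=7)→9c, D[2]=9 ok
k=3 barrier max(L[3]=4,C[2]=6)→6c, D[3]=6 ok
k=4 barrier max(L[4]=5,C[3]=8)→8c, D[4]=7 SHORT
k=5 barrier max(L[5]=5,C[4]=4)→5c, D[5]=5 ok
k=6 barrier C[5]=8→8c, D[6]=8 ok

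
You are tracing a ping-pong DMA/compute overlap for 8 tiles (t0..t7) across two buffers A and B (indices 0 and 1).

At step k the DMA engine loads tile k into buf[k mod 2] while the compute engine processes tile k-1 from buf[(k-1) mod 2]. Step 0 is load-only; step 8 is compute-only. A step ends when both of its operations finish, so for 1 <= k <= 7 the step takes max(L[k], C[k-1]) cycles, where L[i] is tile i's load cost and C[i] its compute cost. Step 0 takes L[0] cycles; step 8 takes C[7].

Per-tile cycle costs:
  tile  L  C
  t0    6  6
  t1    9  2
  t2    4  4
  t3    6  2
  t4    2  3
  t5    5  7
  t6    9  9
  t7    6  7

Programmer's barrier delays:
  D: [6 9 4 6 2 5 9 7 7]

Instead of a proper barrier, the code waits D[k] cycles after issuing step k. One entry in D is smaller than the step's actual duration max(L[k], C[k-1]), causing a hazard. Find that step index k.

hazard at step 7

step 0: need L[0]=6 = 6; D[0]=6 ok
step 1: need max(L[1]=9,C[0]=6) = 9; D[1]=9 ok
step 2: need max(L[2]=4,C[1]=2) = 4; D[2]=4 ok
step 3: need max(L[3]=6,C[2]=4) = 6; D[3]=6 ok
step 4: need max(L[4]=2,C[3]=2) = 2; D[4]=2 ok
step 5: need max(L[5]=5,C[4]=3) = 5; D[5]=5 ok
step 6: need max(L[6]=9,C[5]=7) = 9; D[6]=9 ok
step 7: need max(L[7]=6,C[6]=9) = 9; D[7]=7 SHORT
step 8: need C[7]=7 = 7; D[8]=7 ok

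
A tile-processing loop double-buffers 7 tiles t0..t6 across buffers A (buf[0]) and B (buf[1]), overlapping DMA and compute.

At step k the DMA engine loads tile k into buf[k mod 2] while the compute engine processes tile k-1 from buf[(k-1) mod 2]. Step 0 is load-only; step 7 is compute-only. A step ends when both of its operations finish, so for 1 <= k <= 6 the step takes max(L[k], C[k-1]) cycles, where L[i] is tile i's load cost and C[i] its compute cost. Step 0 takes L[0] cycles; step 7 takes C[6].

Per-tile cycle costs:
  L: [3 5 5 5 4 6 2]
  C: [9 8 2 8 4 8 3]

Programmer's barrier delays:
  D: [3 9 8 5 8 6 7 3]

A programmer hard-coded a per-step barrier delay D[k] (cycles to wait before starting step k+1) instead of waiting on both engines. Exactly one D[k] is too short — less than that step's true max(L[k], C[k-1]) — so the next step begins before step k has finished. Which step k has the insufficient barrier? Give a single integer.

hazard at step 6

k=0 barrier L[0]=3→3c, D[0]=3 ok
k=1 barrier max(L[1]=5,C[0]=9)→9c, D[1]=9 ok
k=2 barrier max(L[2]=5,C[1]=8)→8c, D[2]=8 ok
k=3 barrier max(L[3]=5,C[2]=2)→5c, D[3]=5 ok
k=4 barrier max(L[4]=4,C[3]=8)→8c, D[4]=8 ok
k=5 barrier max(L[5]=6,C[4]=4)→6c, D[5]=6 ok
k=6 barrier max(L[6]=2,C[5]=8)→8c, D[6]=7 SHORT
k=7 barrier C[6]=3→3c, D[7]=3 ok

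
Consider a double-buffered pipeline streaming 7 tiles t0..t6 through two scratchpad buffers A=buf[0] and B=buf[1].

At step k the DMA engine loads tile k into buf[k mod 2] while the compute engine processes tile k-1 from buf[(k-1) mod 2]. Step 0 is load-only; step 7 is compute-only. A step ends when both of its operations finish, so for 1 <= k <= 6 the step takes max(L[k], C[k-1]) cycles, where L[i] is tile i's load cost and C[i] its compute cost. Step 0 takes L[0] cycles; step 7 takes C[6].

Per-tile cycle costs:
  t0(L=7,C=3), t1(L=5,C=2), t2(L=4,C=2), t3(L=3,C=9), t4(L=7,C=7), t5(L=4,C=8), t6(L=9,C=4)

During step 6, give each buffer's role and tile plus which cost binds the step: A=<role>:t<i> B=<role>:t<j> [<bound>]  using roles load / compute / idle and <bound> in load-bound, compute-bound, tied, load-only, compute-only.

step 6: A=load:t6 B=compute:t5 [load-bound]

step 0: L[0]=7 → dur=7, Σ=7 | A=load:t0 B=idle [load-only]
step 1: L[1]=5 C[0]=3 → dur=5, Σ=12 | A=compute:t0 B=load:t1 [load-bound]
step 2: L[2]=4 C[1]=2 → dur=4, Σ=16 | A=load:t2 B=compute:t1 [load-bound]
step 3: L[3]=3 C[2]=2 → dur=3, Σ=19 | A=compute:t2 B=load:t3 [load-bound]
step 4: L[4]=7 C[3]=9 → dur=9, Σ=28 | A=load:t4 B=compute:t3 [compute-bound]
step 5: L[5]=4 C[4]=7 → dur=7, Σ=35 | A=compute:t4 B=load:t5 [compute-bound]
step 6: L[6]=9 C[5]=8 → dur=9, Σ=44 | A=load:t6 B=compute:t5 [load-bound]
step 7: C[6]=4 → dur=4, Σ=48 | A=compute:t6 B=idle [compute-only]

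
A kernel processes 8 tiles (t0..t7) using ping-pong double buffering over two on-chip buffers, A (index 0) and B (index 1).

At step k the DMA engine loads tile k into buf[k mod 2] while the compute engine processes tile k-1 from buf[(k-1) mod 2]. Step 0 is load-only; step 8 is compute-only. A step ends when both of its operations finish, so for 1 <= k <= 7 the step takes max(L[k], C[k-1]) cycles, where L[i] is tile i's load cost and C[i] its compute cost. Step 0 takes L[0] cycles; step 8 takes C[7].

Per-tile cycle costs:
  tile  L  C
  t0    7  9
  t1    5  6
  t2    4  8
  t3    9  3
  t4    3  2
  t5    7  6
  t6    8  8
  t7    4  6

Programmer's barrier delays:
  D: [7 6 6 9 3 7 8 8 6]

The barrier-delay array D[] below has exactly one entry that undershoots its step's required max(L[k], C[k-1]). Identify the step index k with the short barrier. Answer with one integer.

k=0 barrier L[0]=7→7c, D[0]=7 ok
k=1 barrier max(L[1]=5,C[0]=9)→9c, D[1]=6 SHORT
k=2 barrier max(L[2]=4,C[1]=6)→6c, D[2]=6 ok
k=3 barrier max(L[3]=9,C[2]=8)→9c, D[3]=9 ok
k=4 barrier max(L[4]=3,C[3]=3)→3c, D[4]=3 ok
k=5 barrier max(L[5]=7,C[4]=2)→7c, D[5]=7 ok
k=6 barrier max(L[6]=8,C[5]=6)→8c, D[6]=8 ok
k=7 barrier max(L[7]=4,C[6]=8)→8c, D[7]=8 ok
k=8 barrier C[7]=6→6c, D[8]=6 ok

hazard at step 1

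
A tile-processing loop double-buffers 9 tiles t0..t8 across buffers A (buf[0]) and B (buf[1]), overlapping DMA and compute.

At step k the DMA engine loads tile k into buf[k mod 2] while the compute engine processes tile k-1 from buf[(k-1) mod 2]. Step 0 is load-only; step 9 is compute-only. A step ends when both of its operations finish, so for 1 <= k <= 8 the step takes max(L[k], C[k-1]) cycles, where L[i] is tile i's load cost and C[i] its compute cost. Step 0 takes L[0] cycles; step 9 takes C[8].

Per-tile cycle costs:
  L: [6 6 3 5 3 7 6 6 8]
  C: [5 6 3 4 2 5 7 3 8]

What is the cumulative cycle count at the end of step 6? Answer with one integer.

end_cycle[6] = 40

k=0 load=t0/6c comp=- wait=6 total=6
k=1 load=t1/6c comp=t0/5c wait=6 total=12
k=2 load=t2/3c comp=t1/6c wait=6 total=18
k=3 load=t3/5c comp=t2/3c wait=5 total=23
k=4 load=t4/3c comp=t3/4c wait=4 total=27
k=5 load=t5/7c comp=t4/2c wait=7 total=34
k=6 load=t6/6c comp=t5/5c wait=6 total=40
k=7 load=t7/6c comp=t6/7c wait=7 total=47
k=8 load=t8/8c comp=t7/3c wait=8 total=55
k=9 load=- comp=t8/8c wait=8 total=63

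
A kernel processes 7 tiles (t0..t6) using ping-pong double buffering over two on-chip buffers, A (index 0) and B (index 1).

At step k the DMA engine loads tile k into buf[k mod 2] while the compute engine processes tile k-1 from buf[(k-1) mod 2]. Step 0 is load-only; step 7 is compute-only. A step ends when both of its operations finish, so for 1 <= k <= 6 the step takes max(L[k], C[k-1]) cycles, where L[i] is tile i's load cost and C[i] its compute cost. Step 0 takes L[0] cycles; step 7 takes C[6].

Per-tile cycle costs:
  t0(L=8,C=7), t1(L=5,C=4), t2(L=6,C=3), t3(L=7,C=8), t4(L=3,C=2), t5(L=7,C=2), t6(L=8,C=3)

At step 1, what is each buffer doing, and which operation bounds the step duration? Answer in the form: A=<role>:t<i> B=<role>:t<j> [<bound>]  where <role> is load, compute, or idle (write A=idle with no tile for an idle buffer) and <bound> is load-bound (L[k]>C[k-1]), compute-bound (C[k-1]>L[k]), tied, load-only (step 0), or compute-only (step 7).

step 0: L[0]=8 → dur=8, Σ=8 | A=load:t0 B=idle [load-only]
step 1: L[1]=5 C[0]=7 → dur=7, Σ=15 | A=compute:t0 B=load:t1 [compute-bound]
step 2: L[2]=6 C[1]=4 → dur=6, Σ=21 | A=load:t2 B=compute:t1 [load-bound]
step 3: L[3]=7 C[2]=3 → dur=7, Σ=28 | A=compute:t2 B=load:t3 [load-bound]
step 4: L[4]=3 C[3]=8 → dur=8, Σ=36 | A=load:t4 B=compute:t3 [compute-bound]
step 5: L[5]=7 C[4]=2 → dur=7, Σ=43 | A=compute:t4 B=load:t5 [load-bound]
step 6: L[6]=8 C[5]=2 → dur=8, Σ=51 | A=load:t6 B=compute:t5 [load-bound]
step 7: C[6]=3 → dur=3, Σ=54 | A=compute:t6 B=idle [compute-only]

step 1: A=compute:t0 B=load:t1 [compute-bound]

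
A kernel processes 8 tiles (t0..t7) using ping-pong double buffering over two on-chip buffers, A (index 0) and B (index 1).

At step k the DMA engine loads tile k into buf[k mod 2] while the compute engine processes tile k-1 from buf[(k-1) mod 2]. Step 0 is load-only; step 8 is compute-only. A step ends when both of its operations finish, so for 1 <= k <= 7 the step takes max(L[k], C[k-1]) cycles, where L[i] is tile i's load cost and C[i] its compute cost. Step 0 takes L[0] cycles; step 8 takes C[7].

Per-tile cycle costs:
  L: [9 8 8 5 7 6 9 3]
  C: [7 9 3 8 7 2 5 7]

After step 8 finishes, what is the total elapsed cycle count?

step 0: L[0]=9 → dur=9, Σ=9 | A=load:t0 B=idle [load-only]
step 1: L[1]=8 C[0]=7 → dur=8, Σ=17 | A=compute:t0 B=load:t1 [load-bound]
step 2: L[2]=8 C[1]=9 → dur=9, Σ=26 | A=load:t2 B=compute:t1 [compute-bound]
step 3: L[3]=5 C[2]=3 → dur=5, Σ=31 | A=compute:t2 B=load:t3 [load-bound]
step 4: L[4]=7 C[3]=8 → dur=8, Σ=39 | A=load:t4 B=compute:t3 [compute-bound]
step 5: L[5]=6 C[4]=7 → dur=7, Σ=46 | A=compute:t4 B=load:t5 [compute-bound]
step 6: L[6]=9 C[5]=2 → dur=9, Σ=55 | A=load:t6 B=compute:t5 [load-bound]
step 7: L[7]=3 C[6]=5 → dur=5, Σ=60 | A=compute:t6 B=load:t7 [compute-bound]
step 8: C[7]=7 → dur=7, Σ=67 | A=idle B=compute:t7 [compute-only]

end_cycle[8] = 67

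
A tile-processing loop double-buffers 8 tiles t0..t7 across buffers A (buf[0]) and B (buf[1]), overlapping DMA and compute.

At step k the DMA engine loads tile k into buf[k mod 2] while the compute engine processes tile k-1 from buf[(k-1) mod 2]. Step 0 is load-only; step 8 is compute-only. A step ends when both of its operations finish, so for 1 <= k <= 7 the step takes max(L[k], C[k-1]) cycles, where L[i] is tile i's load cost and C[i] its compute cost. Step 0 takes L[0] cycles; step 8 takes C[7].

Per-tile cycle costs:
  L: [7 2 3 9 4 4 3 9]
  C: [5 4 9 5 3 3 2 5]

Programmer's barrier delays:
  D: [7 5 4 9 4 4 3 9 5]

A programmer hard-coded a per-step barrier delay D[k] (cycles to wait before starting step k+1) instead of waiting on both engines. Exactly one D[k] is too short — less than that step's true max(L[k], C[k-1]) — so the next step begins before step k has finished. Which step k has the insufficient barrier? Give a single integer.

hazard at step 4

k=0 barrier L[0]=7→7c, D[0]=7 ok
k=1 barrier max(L[1]=2,C[0]=5)→5c, D[1]=5 ok
k=2 barrier max(L[2]=3,C[1]=4)→4c, D[2]=4 ok
k=3 barrier max(L[3]=9,C[2]=9)→9c, D[3]=9 ok
k=4 barrier max(L[4]=4,C[3]=5)→5c, D[4]=4 SHORT
k=5 barrier max(L[5]=4,C[4]=3)→4c, D[5]=4 ok
k=6 barrier max(L[6]=3,C[5]=3)→3c, D[6]=3 ok
k=7 barrier max(L[7]=9,C[6]=2)→9c, D[7]=9 ok
k=8 barrier C[7]=5→5c, D[8]=5 ok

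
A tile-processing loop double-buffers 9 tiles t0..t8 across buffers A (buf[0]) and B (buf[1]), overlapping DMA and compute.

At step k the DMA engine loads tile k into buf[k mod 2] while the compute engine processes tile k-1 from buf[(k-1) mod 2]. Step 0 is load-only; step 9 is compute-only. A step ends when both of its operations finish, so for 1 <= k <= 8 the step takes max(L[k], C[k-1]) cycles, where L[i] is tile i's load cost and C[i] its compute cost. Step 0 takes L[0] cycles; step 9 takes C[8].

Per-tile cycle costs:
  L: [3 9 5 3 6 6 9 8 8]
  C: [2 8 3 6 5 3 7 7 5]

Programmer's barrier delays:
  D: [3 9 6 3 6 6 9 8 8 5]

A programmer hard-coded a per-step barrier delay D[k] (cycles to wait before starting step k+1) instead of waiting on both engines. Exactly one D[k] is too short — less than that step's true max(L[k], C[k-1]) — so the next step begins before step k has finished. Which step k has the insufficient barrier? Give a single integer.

hazard at step 2

step 0: need L[0]=3 = 3; D[0]=3 ok
step 1: need max(L[1]=9,C[0]=2) = 9; D[1]=9 ok
step 2: need max(L[2]=5,C[1]=8) = 8; D[2]=6 SHORT
step 3: need max(L[3]=3,C[2]=3) = 3; D[3]=3 ok
step 4: need max(L[4]=6,C[3]=6) = 6; D[4]=6 ok
step 5: need max(L[5]=6,C[4]=5) = 6; D[5]=6 ok
step 6: need max(L[6]=9,C[5]=3) = 9; D[6]=9 ok
step 7: need max(L[7]=8,C[6]=7) = 8; D[7]=8 ok
step 8: need max(L[8]=8,C[7]=7) = 8; D[8]=8 ok
step 9: need C[8]=5 = 5; D[9]=5 ok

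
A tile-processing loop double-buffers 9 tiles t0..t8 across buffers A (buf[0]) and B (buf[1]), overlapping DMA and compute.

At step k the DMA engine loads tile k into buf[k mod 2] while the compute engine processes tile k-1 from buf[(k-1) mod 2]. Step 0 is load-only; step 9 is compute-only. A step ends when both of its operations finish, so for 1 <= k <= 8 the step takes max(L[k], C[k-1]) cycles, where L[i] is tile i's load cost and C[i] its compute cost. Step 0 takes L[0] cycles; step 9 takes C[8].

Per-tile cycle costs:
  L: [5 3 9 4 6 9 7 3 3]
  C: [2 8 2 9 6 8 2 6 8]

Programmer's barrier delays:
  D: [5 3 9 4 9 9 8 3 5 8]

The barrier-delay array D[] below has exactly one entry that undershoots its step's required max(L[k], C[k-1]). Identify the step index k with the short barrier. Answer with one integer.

step 0: need L[0]=5 = 5; D[0]=5 ok
step 1: need max(L[1]=3,C[0]=2) = 3; D[1]=3 ok
step 2: need max(L[2]=9,C[1]=8) = 9; D[2]=9 ok
step 3: need max(L[3]=4,C[2]=2) = 4; D[3]=4 ok
step 4: need max(L[4]=6,C[3]=9) = 9; D[4]=9 ok
step 5: need max(L[5]=9,C[4]=6) = 9; D[5]=9 ok
step 6: need max(L[6]=7,C[5]=8) = 8; D[6]=8 ok
step 7: need max(L[7]=3,C[6]=2) = 3; D[7]=3 ok
step 8: need max(L[8]=3,C[7]=6) = 6; D[8]=5 SHORT
step 9: need C[8]=8 = 8; D[9]=8 ok

hazard at step 8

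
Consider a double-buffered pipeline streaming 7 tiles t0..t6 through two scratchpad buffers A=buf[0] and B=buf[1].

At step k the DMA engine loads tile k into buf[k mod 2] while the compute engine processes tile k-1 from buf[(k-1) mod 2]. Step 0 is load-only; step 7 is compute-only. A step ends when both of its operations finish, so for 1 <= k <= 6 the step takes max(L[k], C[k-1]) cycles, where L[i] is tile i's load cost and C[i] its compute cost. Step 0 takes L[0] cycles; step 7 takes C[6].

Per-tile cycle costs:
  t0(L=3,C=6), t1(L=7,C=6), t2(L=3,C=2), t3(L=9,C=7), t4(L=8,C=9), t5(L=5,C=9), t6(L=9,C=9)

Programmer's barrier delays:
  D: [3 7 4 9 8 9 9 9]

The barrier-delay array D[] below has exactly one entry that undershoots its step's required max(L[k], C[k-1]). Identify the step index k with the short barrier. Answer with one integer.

step 0: need L[0]=3 = 3; D[0]=3 ok
step 1: need max(L[1]=7,C[0]=6) = 7; D[1]=7 ok
step 2: need max(L[2]=3,C[1]=6) = 6; D[2]=4 SHORT
step 3: need max(L[3]=9,C[2]=2) = 9; D[3]=9 ok
step 4: need max(L[4]=8,C[3]=7) = 8; D[4]=8 ok
step 5: need max(L[5]=5,C[4]=9) = 9; D[5]=9 ok
step 6: need max(L[6]=9,C[5]=9) = 9; D[6]=9 ok
step 7: need C[6]=9 = 9; D[7]=9 ok

hazard at step 2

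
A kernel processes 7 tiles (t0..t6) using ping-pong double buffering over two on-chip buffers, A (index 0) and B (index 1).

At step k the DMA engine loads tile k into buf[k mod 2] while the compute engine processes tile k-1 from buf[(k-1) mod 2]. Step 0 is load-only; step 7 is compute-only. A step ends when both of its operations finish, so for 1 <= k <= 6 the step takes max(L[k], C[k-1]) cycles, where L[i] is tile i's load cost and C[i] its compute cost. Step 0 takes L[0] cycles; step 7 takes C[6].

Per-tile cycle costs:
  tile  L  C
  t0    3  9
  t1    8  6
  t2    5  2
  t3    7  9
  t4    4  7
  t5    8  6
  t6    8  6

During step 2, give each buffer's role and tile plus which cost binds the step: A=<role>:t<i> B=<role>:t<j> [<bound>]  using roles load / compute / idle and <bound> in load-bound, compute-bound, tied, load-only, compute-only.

step 2: A=load:t2 B=compute:t1 [compute-bound]

  0. 3=3c; end=3; A:t0 B:-
  1. max(8,9)=9c; end=12; A:t0 B:t1
  2. max(5,6)=6c; end=18; A:t2 B:t1
  3. max(7,2)=7c; end=25; A:t2 B:t3
  4. max(4,9)=9c; end=34; A:t4 B:t3
  5. max(8,7)=8c; end=42; A:t4 B:t5
  6. max(8,6)=8c; end=50; A:t6 B:t5
  7. 6=6c; end=56; A:t6 B:t5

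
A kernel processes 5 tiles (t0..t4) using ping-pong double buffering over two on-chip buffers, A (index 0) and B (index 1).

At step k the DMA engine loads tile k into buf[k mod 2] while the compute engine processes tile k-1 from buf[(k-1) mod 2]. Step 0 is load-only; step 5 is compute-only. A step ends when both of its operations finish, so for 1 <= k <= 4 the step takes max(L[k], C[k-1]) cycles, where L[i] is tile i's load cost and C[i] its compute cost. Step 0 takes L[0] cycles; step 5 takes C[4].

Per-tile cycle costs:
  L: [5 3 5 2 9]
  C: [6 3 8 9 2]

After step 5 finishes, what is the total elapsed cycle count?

end_cycle[5] = 35

[0] DMA t0→A (5c) ∥ CU idle ⇒ 5c, clock 5
[1] DMA t1→B (3c) ∥ CU A:t0 (6c) ⇒ 6c, clock 11
[2] DMA t2→A (5c) ∥ CU B:t1 (3c) ⇒ 5c, clock 16
[3] DMA t3→B (2c) ∥ CU A:t2 (8c) ⇒ 8c, clock 24
[4] DMA t4→A (9c) ∥ CU B:t3 (9c) ⇒ 9c, clock 33
[5] DMA idle ∥ CU A:t4 (2c) ⇒ 2c, clock 35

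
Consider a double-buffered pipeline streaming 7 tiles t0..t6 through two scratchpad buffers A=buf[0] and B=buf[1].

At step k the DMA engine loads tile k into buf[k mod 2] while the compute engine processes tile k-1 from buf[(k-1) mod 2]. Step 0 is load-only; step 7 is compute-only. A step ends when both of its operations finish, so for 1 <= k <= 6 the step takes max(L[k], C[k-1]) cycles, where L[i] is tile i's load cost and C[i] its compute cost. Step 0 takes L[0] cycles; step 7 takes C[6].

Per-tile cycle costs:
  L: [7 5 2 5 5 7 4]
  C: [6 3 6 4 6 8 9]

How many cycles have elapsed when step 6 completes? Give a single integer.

k=0 load=t0/7c comp=- wait=7 total=7
k=1 load=t1/5c comp=t0/6c wait=6 total=13
k=2 load=t2/2c comp=t1/3c wait=3 total=16
k=3 load=t3/5c comp=t2/6c wait=6 total=22
k=4 load=t4/5c comp=t3/4c wait=5 total=27
k=5 load=t5/7c comp=t4/6c wait=7 total=34
k=6 load=t6/4c comp=t5/8c wait=8 total=42
k=7 load=- comp=t6/9c wait=9 total=51

end_cycle[6] = 42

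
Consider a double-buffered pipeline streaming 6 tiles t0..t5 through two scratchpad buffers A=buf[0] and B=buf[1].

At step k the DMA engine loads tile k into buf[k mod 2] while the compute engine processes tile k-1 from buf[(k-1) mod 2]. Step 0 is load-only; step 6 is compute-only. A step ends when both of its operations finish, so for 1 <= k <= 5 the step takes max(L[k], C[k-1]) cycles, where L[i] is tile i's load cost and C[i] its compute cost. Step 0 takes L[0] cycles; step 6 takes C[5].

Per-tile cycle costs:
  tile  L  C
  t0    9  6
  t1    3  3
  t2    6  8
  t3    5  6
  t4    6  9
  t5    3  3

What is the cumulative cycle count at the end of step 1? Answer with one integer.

end_cycle[1] = 15

k=0 load=t0/9c comp=- wait=9 total=9
k=1 load=t1/3c comp=t0/6c wait=6 total=15
k=2 load=t2/6c comp=t1/3c wait=6 total=21
k=3 load=t3/5c comp=t2/8c wait=8 total=29
k=4 load=t4/6c comp=t3/6c wait=6 total=35
k=5 load=t5/3c comp=t4/9c wait=9 total=44
k=6 load=- comp=t5/3c wait=3 total=47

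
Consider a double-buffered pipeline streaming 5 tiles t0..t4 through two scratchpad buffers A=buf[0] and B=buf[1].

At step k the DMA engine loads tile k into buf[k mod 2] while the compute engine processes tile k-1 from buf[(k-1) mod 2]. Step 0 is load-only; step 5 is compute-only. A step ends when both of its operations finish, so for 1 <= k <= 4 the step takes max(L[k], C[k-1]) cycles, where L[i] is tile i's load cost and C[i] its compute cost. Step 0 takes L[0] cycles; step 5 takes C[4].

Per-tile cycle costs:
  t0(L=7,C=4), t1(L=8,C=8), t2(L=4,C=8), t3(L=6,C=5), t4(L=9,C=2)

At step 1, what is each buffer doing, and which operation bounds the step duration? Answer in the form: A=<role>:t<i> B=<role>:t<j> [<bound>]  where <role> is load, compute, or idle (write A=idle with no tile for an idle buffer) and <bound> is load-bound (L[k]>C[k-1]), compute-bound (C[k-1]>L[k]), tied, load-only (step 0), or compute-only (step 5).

step 1: A=compute:t0 B=load:t1 [load-bound]

step 0: L[0]=7 → dur=7, Σ=7 | A=load:t0 B=idle [load-only]
step 1: L[1]=8 C[0]=4 → dur=8, Σ=15 | A=compute:t0 B=load:t1 [load-bound]
step 2: L[2]=4 C[1]=8 → dur=8, Σ=23 | A=load:t2 B=compute:t1 [compute-bound]
step 3: L[3]=6 C[2]=8 → dur=8, Σ=31 | A=compute:t2 B=load:t3 [compute-bound]
step 4: L[4]=9 C[3]=5 → dur=9, Σ=40 | A=load:t4 B=compute:t3 [load-bound]
step 5: C[4]=2 → dur=2, Σ=42 | A=compute:t4 B=idle [compute-only]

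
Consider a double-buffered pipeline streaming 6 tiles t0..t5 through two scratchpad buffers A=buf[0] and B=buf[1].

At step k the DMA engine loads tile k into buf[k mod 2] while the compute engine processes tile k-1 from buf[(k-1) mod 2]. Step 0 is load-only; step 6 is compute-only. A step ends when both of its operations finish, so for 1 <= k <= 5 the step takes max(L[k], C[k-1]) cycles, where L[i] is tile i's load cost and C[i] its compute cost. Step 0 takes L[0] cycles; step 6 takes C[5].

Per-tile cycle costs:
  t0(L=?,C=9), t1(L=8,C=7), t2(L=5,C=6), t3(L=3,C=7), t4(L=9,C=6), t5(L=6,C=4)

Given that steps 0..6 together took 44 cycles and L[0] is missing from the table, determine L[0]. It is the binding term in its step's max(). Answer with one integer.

L[0] = 3

step 0 | dur = L[0]=? = L[0]  (unknown; binding)
step 1 | dur = max(L[1]=8, C[0]=9) = 9
step 2 | dur = max(L[2]=5, C[1]=7) = 7
step 3 | dur = max(L[3]=3, C[2]=6) = 6
step 4 | dur = max(L[4]=9, C[3]=7) = 9
step 5 | dur = max(L[5]=6, C[4]=6) = 6
step 6 | dur = C[5]=4 = 4
sum of known step durations = 41
dur[0] = total - known = 44 - 41 = 3
L[0] is the binding max in step 0, so L[0] = dur[0] = 3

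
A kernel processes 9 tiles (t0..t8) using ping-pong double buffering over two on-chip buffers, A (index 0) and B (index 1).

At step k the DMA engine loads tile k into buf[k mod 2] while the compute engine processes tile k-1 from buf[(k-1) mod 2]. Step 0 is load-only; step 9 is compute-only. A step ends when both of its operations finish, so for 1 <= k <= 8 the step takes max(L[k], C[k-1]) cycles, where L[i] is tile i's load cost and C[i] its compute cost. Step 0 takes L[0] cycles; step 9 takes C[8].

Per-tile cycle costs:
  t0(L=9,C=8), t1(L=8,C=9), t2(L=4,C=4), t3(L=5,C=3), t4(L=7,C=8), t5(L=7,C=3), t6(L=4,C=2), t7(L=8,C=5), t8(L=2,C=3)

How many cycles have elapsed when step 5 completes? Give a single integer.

step 0: L[0]=9 → dur=9, Σ=9 | A=load:t0 B=idle [load-only]
step 1: L[1]=8 C[0]=8 → dur=8, Σ=17 | A=compute:t0 B=load:t1 [tied]
step 2: L[2]=4 C[1]=9 → dur=9, Σ=26 | A=load:t2 B=compute:t1 [compute-bound]
step 3: L[3]=5 C[2]=4 → dur=5, Σ=31 | A=compute:t2 B=load:t3 [load-bound]
step 4: L[4]=7 C[3]=3 → dur=7, Σ=38 | A=load:t4 B=compute:t3 [load-bound]
step 5: L[5]=7 C[4]=8 → dur=8, Σ=46 | A=compute:t4 B=load:t5 [compute-bound]
step 6: L[6]=4 C[5]=3 → dur=4, Σ=50 | A=load:t6 B=compute:t5 [load-bound]
step 7: L[7]=8 C[6]=2 → dur=8, Σ=58 | A=compute:t6 B=load:t7 [load-bound]
step 8: L[8]=2 C[7]=5 → dur=5, Σ=63 | A=load:t8 B=compute:t7 [compute-bound]
step 9: C[8]=3 → dur=3, Σ=66 | A=compute:t8 B=idle [compute-only]

end_cycle[5] = 46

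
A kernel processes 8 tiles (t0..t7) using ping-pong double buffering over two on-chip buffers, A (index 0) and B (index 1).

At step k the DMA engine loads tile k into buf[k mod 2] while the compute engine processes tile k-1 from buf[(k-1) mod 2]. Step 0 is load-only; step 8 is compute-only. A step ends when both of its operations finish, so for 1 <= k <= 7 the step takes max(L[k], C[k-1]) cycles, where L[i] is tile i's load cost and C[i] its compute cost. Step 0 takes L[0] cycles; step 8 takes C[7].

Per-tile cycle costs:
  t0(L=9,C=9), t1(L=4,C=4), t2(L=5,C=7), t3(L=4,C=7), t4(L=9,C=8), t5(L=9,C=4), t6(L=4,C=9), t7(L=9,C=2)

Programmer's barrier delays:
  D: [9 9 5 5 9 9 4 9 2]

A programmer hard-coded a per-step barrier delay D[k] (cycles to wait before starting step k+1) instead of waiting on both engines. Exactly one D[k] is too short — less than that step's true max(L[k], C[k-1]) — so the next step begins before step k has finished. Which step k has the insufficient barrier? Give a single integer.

hazard at step 3

[0] required=L[0]=9=9 vs D=9 ok
[1] required=max(L[1]=4,C[0]=9)=9 vs D=9 ok
[2] required=max(L[2]=5,C[1]=4)=5 vs D=5 ok
[3] required=max(L[3]=4,C[2]=7)=7 vs D=5 SHORT
[4] required=max(L[4]=9,C[3]=7)=9 vs D=9 ok
[5] required=max(L[5]=9,C[4]=8)=9 vs D=9 ok
[6] required=max(L[6]=4,C[5]=4)=4 vs D=4 ok
[7] required=max(L[7]=9,C[6]=9)=9 vs D=9 ok
[8] required=C[7]=2=2 vs D=2 ok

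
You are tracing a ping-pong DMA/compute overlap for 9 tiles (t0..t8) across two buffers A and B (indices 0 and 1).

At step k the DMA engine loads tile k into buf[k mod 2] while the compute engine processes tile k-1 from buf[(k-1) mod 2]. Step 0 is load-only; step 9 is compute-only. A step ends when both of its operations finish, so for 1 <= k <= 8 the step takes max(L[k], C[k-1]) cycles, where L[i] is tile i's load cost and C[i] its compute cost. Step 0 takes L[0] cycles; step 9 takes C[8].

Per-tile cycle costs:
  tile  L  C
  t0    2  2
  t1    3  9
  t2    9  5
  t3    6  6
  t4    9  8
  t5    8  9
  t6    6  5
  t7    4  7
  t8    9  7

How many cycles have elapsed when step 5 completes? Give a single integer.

  0. 2=2c; end=2; A:t0 B:-
  1. max(3,2)=3c; end=5; A:t0 B:t1
  2. max(9,9)=9c; end=14; A:t2 B:t1
  3. max(6,5)=6c; end=20; A:t2 B:t3
  4. max(9,6)=9c; end=29; A:t4 B:t3
  5. max(8,8)=8c; end=37; A:t4 B:t5
  6. max(6,9)=9c; end=46; A:t6 B:t5
  7. max(4,5)=5c; end=51; A:t6 B:t7
  8. max(9,7)=9c; end=60; A:t8 B:t7
  9. 7=7c; end=67; A:t8 B:t7

end_cycle[5] = 37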